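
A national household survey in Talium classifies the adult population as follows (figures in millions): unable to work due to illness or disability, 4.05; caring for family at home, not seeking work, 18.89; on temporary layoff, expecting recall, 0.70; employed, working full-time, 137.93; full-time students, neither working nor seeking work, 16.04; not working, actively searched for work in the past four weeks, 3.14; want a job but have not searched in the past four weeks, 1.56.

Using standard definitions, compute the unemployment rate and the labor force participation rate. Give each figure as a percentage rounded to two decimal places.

Employed = 137.93 million.
Unemployed = 0.70 + 3.14 = 3.84 million (jobless and actively searching, or on temporary layoff).
Labor force = 137.93 + 3.84 = 141.77 million.
Not in labor force = 4.05 + 18.89 + 16.04 + 1.56 = 40.54 million (those not working and not actively searching are outside the labor force — including those who want a job but have given up searching).
Civilian working-age population = 141.77 + 40.54 = 182.31 million.
Unemployment rate = 3.84 / 141.77 = 2.71%.
Labor force participation rate = 141.77 / 182.31 = 77.76%.

Unemployment rate ≈ 2.71%; labor force participation rate ≈ 77.76%.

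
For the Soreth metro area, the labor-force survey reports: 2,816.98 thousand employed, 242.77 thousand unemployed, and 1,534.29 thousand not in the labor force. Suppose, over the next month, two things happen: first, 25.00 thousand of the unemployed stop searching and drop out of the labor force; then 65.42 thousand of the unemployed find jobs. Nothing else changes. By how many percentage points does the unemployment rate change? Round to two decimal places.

The unemployment rate changes by −2.91 percentage points.

Initially, labor force = 2,816.98 + 242.77 = 3,059.75 thousand, so u = 242.77/3,059.75 = 7.93%.
After the first change, unemployed and labor force both fall by 25.00 → E = 2,816.98, U = 217.77, labor force = 3,034.75 thousand.
After the second change, unemployed falls and employed rises by 65.42; labor force unchanged → E = 2,882.40, U = 152.35, labor force = 3,034.75 thousand.
New unemployment rate = 152.35 / 3,034.75 = 5.02%.
Change = 5.02% − 7.93% = −2.91 percentage points.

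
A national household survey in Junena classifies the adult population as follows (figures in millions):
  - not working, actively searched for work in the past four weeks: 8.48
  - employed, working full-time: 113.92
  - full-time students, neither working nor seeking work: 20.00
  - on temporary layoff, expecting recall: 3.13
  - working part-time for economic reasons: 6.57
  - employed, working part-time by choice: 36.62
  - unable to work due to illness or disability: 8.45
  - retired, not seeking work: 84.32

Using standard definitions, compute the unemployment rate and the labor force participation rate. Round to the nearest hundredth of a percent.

Employed = 113.92 + 6.57 + 36.62 = 157.11 million (anyone who worked, including part-time for economic reasons, counts as employed).
Unemployed = 8.48 + 3.13 = 11.61 million (jobless and actively searching, or on temporary layoff).
Labor force = 157.11 + 11.61 = 168.72 million.
Not in labor force = 20.00 + 8.45 + 84.32 = 112.77 million (those not working and not actively searching are outside the labor force).
Civilian working-age population = 168.72 + 112.77 = 281.49 million.
Unemployment rate = 11.61 / 168.72 = 6.88%.
Labor force participation rate = 168.72 / 281.49 = 59.94%.

Unemployment rate ≈ 6.88%; labor force participation rate ≈ 59.94%.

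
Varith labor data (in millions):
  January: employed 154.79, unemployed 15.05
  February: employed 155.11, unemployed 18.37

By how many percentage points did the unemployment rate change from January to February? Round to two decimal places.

The unemployment rate changed by +1.73 percentage points.

January: labor force = 154.79 + 15.05 = 169.84; u = 15.05/169.84 = 8.86%.
February: labor force = 155.11 + 18.37 = 173.48; u = 18.37/173.48 = 10.59%.
Change = 10.59% − 8.86% = +1.73 pp.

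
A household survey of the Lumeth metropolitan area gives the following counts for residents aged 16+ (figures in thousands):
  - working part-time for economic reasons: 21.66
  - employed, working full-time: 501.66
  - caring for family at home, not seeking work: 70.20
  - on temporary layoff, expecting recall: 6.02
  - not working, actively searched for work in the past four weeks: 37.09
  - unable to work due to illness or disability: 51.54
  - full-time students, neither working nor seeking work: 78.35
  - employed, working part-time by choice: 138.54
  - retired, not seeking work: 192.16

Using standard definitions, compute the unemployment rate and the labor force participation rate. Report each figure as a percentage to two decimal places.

Employed = 21.66 + 501.66 + 138.54 = 661.86 thousand (anyone who worked, including part-time for economic reasons, counts as employed).
Unemployed = 6.02 + 37.09 = 43.11 thousand (jobless and actively searching, or on temporary layoff).
Labor force = 661.86 + 43.11 = 704.97 thousand.
Not in labor force = 70.20 + 51.54 + 78.35 + 192.16 = 392.25 thousand (those not working and not actively searching are outside the labor force).
Civilian working-age population = 704.97 + 392.25 = 1,097.22 thousand.
Unemployment rate = 43.11 / 704.97 = 6.12%.
Labor force participation rate = 704.97 / 1,097.22 = 64.25%.

Unemployment rate ≈ 6.12%; labor force participation rate ≈ 64.25%.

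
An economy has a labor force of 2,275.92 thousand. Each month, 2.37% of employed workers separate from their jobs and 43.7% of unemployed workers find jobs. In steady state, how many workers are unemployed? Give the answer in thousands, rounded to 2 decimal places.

Steady-state unemployment rate u* = s/(s+f) = 2.37/(2.37+43.7) = 0.051443.
Unemployed = u* × labor force = 0.051443 × 2,275.92 ≈ 117.08 thousand.

About 117.08 thousand are unemployed in steady state.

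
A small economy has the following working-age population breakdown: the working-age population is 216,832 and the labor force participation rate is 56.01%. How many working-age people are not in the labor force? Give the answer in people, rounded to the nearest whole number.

About 95,384 are not in the labor force.

Share not in the labor force = 1 − 0.5601 = 0.4399.
Not in labor force = 0.4399 × 216,832 ≈ 95,384.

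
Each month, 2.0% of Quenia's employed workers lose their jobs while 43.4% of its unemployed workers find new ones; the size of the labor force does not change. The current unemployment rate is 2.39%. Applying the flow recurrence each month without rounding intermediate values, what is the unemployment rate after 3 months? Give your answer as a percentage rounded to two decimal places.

With a fixed labor force, u_{t+1} = u_t + s·(1−u_t) − f·u_t = u_t·(1−s−f) + s.
Here 1−s−f = 0.546 and s = 0.020.
u_1 = 0.023900 × 0.546 + 0.020 = 0.033049.
u_2 = 0.033049 × 0.546 + 0.020 = 0.038045.
u_3 = 0.038045 × 0.546 + 0.020 = 0.040773.

Unemployment rate after three months ≈ 4.08%.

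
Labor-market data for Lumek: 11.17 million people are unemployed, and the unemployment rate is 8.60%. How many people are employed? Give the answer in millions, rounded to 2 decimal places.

About 118.71 million are employed.

Labor force = U / u = 11.17 / 0.0860 ≈ 129.88 million.
Employed = labor force − unemployed = 129.88 − 11.17 = 118.71 million.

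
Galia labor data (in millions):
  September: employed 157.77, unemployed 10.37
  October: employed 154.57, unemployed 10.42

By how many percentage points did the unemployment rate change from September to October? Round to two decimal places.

The unemployment rate changed by +0.15 percentage points.

September: labor force = 157.77 + 10.37 = 168.14; u = 10.37/168.14 = 6.17%.
October: labor force = 154.57 + 10.42 = 164.99; u = 10.42/164.99 = 6.32%.
Change = 6.32% − 6.17% = +0.15 pp.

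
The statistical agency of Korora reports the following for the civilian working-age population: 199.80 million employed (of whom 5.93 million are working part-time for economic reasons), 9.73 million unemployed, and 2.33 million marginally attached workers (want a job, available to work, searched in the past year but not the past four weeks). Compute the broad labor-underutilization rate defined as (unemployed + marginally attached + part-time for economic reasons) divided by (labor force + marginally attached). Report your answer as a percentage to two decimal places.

Broad underutilization rate ≈ 8.49%.

Labor force = 199.80 + 9.73 = 209.53 million.
Numerator = 9.73 + 2.33 + 5.93 = 17.99 million.
Denominator = 209.53 + 2.33 = 211.86 million.
Broad rate = 17.99 / 211.86 = 8.49%.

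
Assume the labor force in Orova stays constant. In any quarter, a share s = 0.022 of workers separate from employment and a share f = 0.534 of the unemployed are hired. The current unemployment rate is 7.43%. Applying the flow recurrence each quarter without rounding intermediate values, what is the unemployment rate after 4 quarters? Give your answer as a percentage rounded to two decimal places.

Unemployment rate after four quarters ≈ 4.09%.

With a fixed labor force, u_{t+1} = u_t + s·(1−u_t) − f·u_t = u_t·(1−s−f) + s.
Here 1−s−f = 0.444 and s = 0.022.
u_1 = 0.074300 × 0.444 + 0.022 = 0.054989.
u_2 = 0.054989 × 0.444 + 0.022 = 0.046415.
u_3 = 0.046415 × 0.444 + 0.022 = 0.042608.
u_4 = 0.042608 × 0.444 + 0.022 = 0.040918.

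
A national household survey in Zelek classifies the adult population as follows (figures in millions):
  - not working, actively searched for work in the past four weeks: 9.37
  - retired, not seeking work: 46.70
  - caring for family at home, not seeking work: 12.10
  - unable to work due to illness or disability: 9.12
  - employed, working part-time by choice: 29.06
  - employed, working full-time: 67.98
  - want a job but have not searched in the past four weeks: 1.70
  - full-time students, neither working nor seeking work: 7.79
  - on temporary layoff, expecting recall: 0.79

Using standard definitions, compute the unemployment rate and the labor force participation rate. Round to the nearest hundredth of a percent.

Unemployment rate ≈ 9.48%; labor force participation rate ≈ 58.07%.

Employed = 29.06 + 67.98 = 97.04 million.
Unemployed = 9.37 + 0.79 = 10.16 million (jobless and actively searching, or on temporary layoff).
Labor force = 97.04 + 10.16 = 107.20 million.
Not in labor force = 46.70 + 12.10 + 9.12 + 1.70 + 7.79 = 77.41 million (those not working and not actively searching are outside the labor force — including those who want a job but have given up searching).
Civilian working-age population = 107.20 + 77.41 = 184.61 million.
Unemployment rate = 10.16 / 107.20 = 9.48%.
Labor force participation rate = 107.20 / 184.61 = 58.07%.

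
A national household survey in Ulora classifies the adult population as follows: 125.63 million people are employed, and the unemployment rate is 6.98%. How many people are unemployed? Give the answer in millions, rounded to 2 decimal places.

About 9.43 million are unemployed.

Let U be the number unemployed. The labor force is E + U, and U/(E+U) = 0.0698.
So U = 0.0698 × 125.63 / (1 − 0.0698) = 8.7690 / 0.9302 ≈ 9.43 million.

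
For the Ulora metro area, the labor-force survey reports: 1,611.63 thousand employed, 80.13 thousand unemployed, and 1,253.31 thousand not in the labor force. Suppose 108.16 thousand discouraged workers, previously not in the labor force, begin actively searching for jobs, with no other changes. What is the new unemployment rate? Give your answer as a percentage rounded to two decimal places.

Initially, labor force = 1,611.63 + 80.13 = 1,691.76 thousand, so u = 80.13/1,691.76 = 4.74%.
After the change, unemployed and labor force both rise by 108.16 → E = 1,611.63, U = 188.29, labor force = 1,799.92 thousand.
New unemployment rate = 188.29 / 1,799.92 = 10.46%.

New unemployment rate ≈ 10.46%.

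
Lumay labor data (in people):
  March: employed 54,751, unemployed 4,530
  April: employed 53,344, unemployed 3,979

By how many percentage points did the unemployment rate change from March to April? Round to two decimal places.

March: labor force = 54,751 + 4,530 = 59,281; u = 4,530/59,281 = 7.64%.
April: labor force = 53,344 + 3,979 = 57,323; u = 3,979/57,323 = 6.94%.
Change = 6.94% − 7.64% = −0.70 pp.

The unemployment rate changed by −0.70 percentage points.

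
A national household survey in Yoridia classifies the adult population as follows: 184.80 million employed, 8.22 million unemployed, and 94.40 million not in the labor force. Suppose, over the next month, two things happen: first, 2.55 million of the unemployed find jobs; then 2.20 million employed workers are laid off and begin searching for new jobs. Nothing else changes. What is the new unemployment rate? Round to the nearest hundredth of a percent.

New unemployment rate ≈ 4.08%.

Initially, labor force = 184.80 + 8.22 = 193.02 million, so u = 8.22/193.02 = 4.26%.
After the first change, unemployed falls and employed rises by 2.55; labor force unchanged → E = 187.35, U = 5.67, labor force = 193.02 million.
After the second change, employed falls and unemployed rises by 2.20; labor force unchanged → E = 185.15, U = 7.87, labor force = 193.02 million.
New unemployment rate = 7.87 / 193.02 = 4.08%.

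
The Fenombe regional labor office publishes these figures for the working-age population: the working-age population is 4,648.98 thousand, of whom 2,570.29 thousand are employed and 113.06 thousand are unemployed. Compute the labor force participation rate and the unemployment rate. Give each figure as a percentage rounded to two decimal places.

Labor force = employed + unemployed = 2,570.29 + 113.06 = 2,683.35 thousand.
Unemployment rate = 113.06 / 2,683.35 = 4.21%.
Labor force participation rate = 2,683.35 / 4,648.98 = 57.72%.

Labor force participation rate ≈ 57.72%; unemployment rate ≈ 4.21%.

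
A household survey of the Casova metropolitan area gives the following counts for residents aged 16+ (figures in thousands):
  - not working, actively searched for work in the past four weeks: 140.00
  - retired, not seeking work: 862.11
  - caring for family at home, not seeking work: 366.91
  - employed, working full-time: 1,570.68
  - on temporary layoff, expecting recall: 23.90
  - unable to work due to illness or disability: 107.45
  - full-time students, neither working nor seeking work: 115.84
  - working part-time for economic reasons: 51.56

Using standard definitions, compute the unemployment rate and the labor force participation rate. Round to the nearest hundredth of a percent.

Unemployment rate ≈ 9.18%; labor force participation rate ≈ 55.15%.

Employed = 1,570.68 + 51.56 = 1,622.24 thousand (anyone who worked, including part-time for economic reasons, counts as employed).
Unemployed = 140.00 + 23.90 = 163.90 thousand (jobless and actively searching, or on temporary layoff).
Labor force = 1,622.24 + 163.90 = 1,786.14 thousand.
Not in labor force = 862.11 + 366.91 + 107.45 + 115.84 = 1,452.31 thousand (those not working and not actively searching are outside the labor force).
Civilian working-age population = 1,786.14 + 1,452.31 = 3,238.45 thousand.
Unemployment rate = 163.90 / 1,786.14 = 9.18%.
Labor force participation rate = 1,786.14 / 3,238.45 = 55.15%.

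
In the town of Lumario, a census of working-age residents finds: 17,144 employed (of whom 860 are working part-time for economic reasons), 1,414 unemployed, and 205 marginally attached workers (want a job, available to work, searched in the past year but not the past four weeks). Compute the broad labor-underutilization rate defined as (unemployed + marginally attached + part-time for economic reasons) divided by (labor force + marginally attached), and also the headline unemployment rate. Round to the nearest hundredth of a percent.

Broad underutilization rate ≈ 13.21%; headline unemployment rate ≈ 7.62%.

Labor force = 17,144 + 1,414 = 18,558.
Numerator = 1,414 + 205 + 860 = 2,479.
Denominator = 18,558 + 205 = 18,763.
Broad rate = 2,479 / 18,763 = 13.21%.
Headline unemployment rate = 1,414 / 18,558 = 7.62%.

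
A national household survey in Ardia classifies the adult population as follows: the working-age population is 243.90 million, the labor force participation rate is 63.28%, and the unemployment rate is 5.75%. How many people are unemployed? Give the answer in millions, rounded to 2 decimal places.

Labor force = 0.6328 × 243.90 = 154.34 million.
Unemployed = 0.0575 × 154.34 ≈ 8.87 million.

About 8.87 million are unemployed.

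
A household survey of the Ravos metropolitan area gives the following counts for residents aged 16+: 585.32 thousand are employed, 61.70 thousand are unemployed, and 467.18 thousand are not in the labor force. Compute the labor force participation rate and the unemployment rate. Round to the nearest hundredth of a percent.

Labor force participation rate ≈ 58.07%; unemployment rate ≈ 9.54%.

Labor force = employed + unemployed = 585.32 + 61.70 = 647.02 thousand.
Working-age population = 647.02 + 467.18 = 1,114.20 thousand.
Unemployment rate = 61.70 / 647.02 = 9.54%.
Labor force participation rate = 647.02 / 1,114.20 = 58.07%.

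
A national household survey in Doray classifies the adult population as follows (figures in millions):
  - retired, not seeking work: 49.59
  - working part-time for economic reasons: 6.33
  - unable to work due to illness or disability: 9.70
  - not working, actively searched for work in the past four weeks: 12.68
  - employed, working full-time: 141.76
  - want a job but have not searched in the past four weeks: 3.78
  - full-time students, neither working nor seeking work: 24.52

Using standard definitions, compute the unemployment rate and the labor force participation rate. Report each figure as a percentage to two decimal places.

Unemployment rate ≈ 7.89%; labor force participation rate ≈ 64.73%.

Employed = 6.33 + 141.76 = 148.09 million (anyone who worked, including part-time for economic reasons, counts as employed).
Unemployed = 12.68 million.
Labor force = 148.09 + 12.68 = 160.77 million.
Not in labor force = 49.59 + 9.70 + 3.78 + 24.52 = 87.59 million (those not working and not actively searching are outside the labor force — including those who want a job but have given up searching).
Civilian working-age population = 160.77 + 87.59 = 248.36 million.
Unemployment rate = 12.68 / 160.77 = 7.89%.
Labor force participation rate = 160.77 / 248.36 = 64.73%.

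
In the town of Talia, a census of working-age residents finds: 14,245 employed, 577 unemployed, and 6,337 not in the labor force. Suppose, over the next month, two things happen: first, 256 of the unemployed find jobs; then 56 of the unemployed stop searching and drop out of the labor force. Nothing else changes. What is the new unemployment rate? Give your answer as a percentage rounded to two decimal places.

Initially, labor force = 14,245 + 577 = 14,822, so u = 577/14,822 = 3.89%.
After the first change, unemployed falls and employed rises by 256; labor force unchanged → E = 14,501, U = 321, labor force = 14,822.
After the second change, unemployed and labor force both fall by 56 → E = 14,501, U = 265, labor force = 14,766.
New unemployment rate = 265 / 14,766 = 1.79%.

New unemployment rate ≈ 1.79%.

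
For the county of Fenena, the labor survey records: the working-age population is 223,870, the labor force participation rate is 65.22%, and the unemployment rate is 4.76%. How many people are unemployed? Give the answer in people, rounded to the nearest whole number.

Labor force = 0.6522 × 223,870 = 146,008.
Unemployed = 0.0476 × 146,008 ≈ 6,950.

About 6,950 are unemployed.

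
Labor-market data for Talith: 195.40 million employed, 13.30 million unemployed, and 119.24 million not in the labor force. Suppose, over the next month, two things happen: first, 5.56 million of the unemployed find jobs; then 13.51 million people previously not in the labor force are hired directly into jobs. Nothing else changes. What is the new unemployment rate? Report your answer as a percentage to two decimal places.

New unemployment rate ≈ 3.48%.

Initially, labor force = 195.40 + 13.30 = 208.70 million, so u = 13.30/208.70 = 6.37%.
After the first change, unemployed falls and employed rises by 5.56; labor force unchanged → E = 200.96, U = 7.74, labor force = 208.70 million.
After the second change, employed and labor force both rise by 13.51; unemployed unchanged → E = 214.47, U = 7.74, labor force = 222.21 million.
New unemployment rate = 7.74 / 222.21 = 3.48%.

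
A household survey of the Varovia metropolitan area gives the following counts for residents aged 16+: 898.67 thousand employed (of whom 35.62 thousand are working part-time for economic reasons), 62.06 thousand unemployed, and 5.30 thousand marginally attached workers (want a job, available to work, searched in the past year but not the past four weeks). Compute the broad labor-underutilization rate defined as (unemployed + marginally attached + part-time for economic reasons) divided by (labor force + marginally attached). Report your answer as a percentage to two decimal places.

Broad underutilization rate ≈ 10.66%.

Labor force = 898.67 + 62.06 = 960.73 thousand.
Numerator = 62.06 + 5.30 + 35.62 = 102.98 thousand.
Denominator = 960.73 + 5.30 = 966.03 thousand.
Broad rate = 102.98 / 966.03 = 10.66%.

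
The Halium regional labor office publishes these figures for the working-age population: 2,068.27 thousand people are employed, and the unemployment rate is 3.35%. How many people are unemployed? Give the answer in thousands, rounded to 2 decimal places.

About 71.69 thousand are unemployed.

Let U be the number unemployed. The labor force is E + U, and U/(E+U) = 0.0335.
So U = 0.0335 × 2,068.27 / (1 − 0.0335) = 69.2870 / 0.9665 ≈ 71.69 thousand.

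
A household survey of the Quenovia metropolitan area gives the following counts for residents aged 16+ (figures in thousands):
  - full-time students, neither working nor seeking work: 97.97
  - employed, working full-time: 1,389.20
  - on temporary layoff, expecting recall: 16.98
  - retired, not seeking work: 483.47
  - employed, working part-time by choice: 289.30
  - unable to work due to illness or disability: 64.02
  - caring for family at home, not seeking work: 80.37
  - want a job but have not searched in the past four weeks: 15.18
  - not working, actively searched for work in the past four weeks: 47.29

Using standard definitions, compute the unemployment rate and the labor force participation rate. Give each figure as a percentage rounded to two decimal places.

Employed = 1,389.20 + 289.30 = 1,678.50 thousand.
Unemployed = 16.98 + 47.29 = 64.27 thousand (jobless and actively searching, or on temporary layoff).
Labor force = 1,678.50 + 64.27 = 1,742.77 thousand.
Not in labor force = 97.97 + 483.47 + 64.02 + 80.37 + 15.18 = 741.01 thousand (those not working and not actively searching are outside the labor force — including those who want a job but have given up searching).
Civilian working-age population = 1,742.77 + 741.01 = 2,483.78 thousand.
Unemployment rate = 64.27 / 1,742.77 = 3.69%.
Labor force participation rate = 1,742.77 / 2,483.78 = 70.17%.

Unemployment rate ≈ 3.69%; labor force participation rate ≈ 70.17%.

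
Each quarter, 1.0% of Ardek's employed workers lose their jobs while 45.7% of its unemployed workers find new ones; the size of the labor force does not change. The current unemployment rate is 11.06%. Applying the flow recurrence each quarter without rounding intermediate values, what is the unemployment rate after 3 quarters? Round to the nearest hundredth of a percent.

Unemployment rate after three quarters ≈ 3.49%.

With a fixed labor force, u_{t+1} = u_t + s·(1−u_t) − f·u_t = u_t·(1−s−f) + s.
Here 1−s−f = 0.533 and s = 0.010.
u_1 = 0.110600 × 0.533 + 0.010 = 0.068950.
u_2 = 0.068950 × 0.533 + 0.010 = 0.046750.
u_3 = 0.046750 × 0.533 + 0.010 = 0.034918.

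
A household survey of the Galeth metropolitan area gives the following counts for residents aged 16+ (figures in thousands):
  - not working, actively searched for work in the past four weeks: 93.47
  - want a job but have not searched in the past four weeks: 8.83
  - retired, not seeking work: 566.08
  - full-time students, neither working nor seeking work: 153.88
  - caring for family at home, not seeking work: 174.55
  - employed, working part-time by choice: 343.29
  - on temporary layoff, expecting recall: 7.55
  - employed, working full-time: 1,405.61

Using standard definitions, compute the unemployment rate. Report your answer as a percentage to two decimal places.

Employed = 343.29 + 1,405.61 = 1,748.90 thousand.
Unemployed = 93.47 + 7.55 = 101.02 thousand (jobless and actively searching, or on temporary layoff).
Labor force = 1,748.90 + 101.02 = 1,849.92 thousand.
Unemployment rate = 101.02 / 1,849.92 = 5.46%.

Unemployment rate ≈ 5.46%.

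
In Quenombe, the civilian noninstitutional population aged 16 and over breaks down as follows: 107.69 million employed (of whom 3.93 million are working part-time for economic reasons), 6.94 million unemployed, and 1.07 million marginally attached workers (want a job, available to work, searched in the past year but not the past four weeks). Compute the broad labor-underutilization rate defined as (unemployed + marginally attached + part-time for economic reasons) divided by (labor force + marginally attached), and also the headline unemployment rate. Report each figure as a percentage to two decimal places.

Broad underutilization rate ≈ 10.32%; headline unemployment rate ≈ 6.05%.

Labor force = 107.69 + 6.94 = 114.63 million.
Numerator = 6.94 + 1.07 + 3.93 = 11.94 million.
Denominator = 114.63 + 1.07 = 115.70 million.
Broad rate = 11.94 / 115.70 = 10.32%.
Headline unemployment rate = 6.94 / 114.63 = 6.05%.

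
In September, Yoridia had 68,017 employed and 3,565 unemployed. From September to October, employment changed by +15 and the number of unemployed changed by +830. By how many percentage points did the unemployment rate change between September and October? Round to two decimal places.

September: labor force = 68,017 + 3,565 = 71,582; u = 3,565/71,582 = 4.98%.
October: labor force = 68,032 + 4,395 = 72,427; u = 4,395/72,427 = 6.07%.
Change = 6.07% − 4.98% = +1.09 pp.

The unemployment rate changed by +1.09 percentage points.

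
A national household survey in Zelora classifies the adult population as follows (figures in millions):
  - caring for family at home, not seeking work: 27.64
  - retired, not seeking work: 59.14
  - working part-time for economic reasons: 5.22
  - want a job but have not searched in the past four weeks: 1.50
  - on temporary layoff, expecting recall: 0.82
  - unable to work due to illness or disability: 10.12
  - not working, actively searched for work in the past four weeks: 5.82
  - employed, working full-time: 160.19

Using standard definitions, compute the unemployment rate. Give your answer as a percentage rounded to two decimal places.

Unemployment rate ≈ 3.86%.

Employed = 5.22 + 160.19 = 165.41 million (anyone who worked, including part-time for economic reasons, counts as employed).
Unemployed = 0.82 + 5.82 = 6.64 million (jobless and actively searching, or on temporary layoff).
Labor force = 165.41 + 6.64 = 172.05 million.
Unemployment rate = 6.64 / 172.05 = 3.86%.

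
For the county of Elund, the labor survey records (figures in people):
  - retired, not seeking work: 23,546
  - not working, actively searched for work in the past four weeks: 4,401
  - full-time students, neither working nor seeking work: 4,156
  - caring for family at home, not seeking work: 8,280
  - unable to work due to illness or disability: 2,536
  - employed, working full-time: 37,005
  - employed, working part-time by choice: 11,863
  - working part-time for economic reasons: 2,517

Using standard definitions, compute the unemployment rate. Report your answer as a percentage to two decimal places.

Employed = 37,005 + 11,863 + 2,517 = 51,385 (anyone who worked, including part-time for economic reasons, counts as employed).
Unemployed = 4,401.
Labor force = 51,385 + 4,401 = 55,786.
Unemployment rate = 4,401 / 55,786 = 7.89%.

Unemployment rate ≈ 7.89%.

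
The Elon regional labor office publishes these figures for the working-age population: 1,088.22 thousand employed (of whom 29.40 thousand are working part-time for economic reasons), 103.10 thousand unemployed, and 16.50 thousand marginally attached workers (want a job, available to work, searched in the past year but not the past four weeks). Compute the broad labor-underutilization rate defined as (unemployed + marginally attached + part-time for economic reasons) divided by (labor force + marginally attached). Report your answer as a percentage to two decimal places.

Broad underutilization rate ≈ 12.34%.

Labor force = 1,088.22 + 103.10 = 1,191.32 thousand.
Numerator = 103.10 + 16.50 + 29.40 = 149.00 thousand.
Denominator = 1,191.32 + 16.50 = 1,207.82 thousand.
Broad rate = 149.00 / 1,207.82 = 12.34%.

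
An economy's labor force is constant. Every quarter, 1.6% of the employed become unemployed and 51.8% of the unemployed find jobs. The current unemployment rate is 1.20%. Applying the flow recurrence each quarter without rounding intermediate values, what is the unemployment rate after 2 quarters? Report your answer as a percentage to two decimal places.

Unemployment rate after two quarters ≈ 2.61%.

With a fixed labor force, u_{t+1} = u_t + s·(1−u_t) − f·u_t = u_t·(1−s−f) + s.
Here 1−s−f = 0.466 and s = 0.016.
u_1 = 0.012000 × 0.466 + 0.016 = 0.021592.
u_2 = 0.021592 × 0.466 + 0.016 = 0.026062.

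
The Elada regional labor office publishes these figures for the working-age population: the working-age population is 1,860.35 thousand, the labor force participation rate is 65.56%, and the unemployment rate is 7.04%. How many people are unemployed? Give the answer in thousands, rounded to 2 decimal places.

About 85.86 thousand are unemployed.

Labor force = 0.6556 × 1,860.35 = 1,219.65 thousand.
Unemployed = 0.0704 × 1,219.65 ≈ 85.86 thousand.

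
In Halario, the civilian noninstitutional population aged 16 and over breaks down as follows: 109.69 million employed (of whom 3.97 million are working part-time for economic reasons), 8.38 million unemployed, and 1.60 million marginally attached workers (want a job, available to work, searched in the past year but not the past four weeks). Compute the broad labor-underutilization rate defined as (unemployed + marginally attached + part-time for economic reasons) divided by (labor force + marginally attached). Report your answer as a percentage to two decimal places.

Broad underutilization rate ≈ 11.66%.

Labor force = 109.69 + 8.38 = 118.07 million.
Numerator = 8.38 + 1.60 + 3.97 = 13.95 million.
Denominator = 118.07 + 1.60 = 119.67 million.
Broad rate = 13.95 / 119.67 = 11.66%.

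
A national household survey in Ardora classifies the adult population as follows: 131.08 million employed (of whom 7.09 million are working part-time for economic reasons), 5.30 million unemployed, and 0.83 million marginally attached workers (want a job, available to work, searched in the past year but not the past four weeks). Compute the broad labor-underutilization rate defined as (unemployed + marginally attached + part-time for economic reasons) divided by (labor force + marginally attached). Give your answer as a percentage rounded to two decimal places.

Labor force = 131.08 + 5.30 = 136.38 million.
Numerator = 5.30 + 0.83 + 7.09 = 13.22 million.
Denominator = 136.38 + 0.83 = 137.21 million.
Broad rate = 13.22 / 137.21 = 9.63%.

Broad underutilization rate ≈ 9.63%.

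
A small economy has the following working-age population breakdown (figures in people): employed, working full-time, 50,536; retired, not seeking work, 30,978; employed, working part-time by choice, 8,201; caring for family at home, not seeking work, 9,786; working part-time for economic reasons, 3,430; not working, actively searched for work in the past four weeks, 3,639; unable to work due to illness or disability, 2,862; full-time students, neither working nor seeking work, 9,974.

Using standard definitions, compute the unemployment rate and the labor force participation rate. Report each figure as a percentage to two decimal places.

Employed = 50,536 + 8,201 + 3,430 = 62,167 (anyone who worked, including part-time for economic reasons, counts as employed).
Unemployed = 3,639.
Labor force = 62,167 + 3,639 = 65,806.
Not in labor force = 30,978 + 9,786 + 2,862 + 9,974 = 53,600 (those not working and not actively searching are outside the labor force).
Civilian working-age population = 65,806 + 53,600 = 119,406.
Unemployment rate = 3,639 / 65,806 = 5.53%.
Labor force participation rate = 65,806 / 119,406 = 55.11%.

Unemployment rate ≈ 5.53%; labor force participation rate ≈ 55.11%.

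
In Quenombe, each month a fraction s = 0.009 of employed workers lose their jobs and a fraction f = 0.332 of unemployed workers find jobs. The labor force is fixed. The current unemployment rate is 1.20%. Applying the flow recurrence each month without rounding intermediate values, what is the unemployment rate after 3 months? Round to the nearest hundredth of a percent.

Unemployment rate after three months ≈ 2.23%.

With a fixed labor force, u_{t+1} = u_t + s·(1−u_t) − f·u_t = u_t·(1−s−f) + s.
Here 1−s−f = 0.659 and s = 0.009.
u_1 = 0.012000 × 0.659 + 0.009 = 0.016908.
u_2 = 0.016908 × 0.659 + 0.009 = 0.020142.
u_3 = 0.020142 × 0.659 + 0.009 = 0.022274.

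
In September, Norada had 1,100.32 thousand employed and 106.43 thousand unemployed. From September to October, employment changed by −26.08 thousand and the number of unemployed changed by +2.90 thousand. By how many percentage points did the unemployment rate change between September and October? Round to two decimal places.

The unemployment rate changed by +0.42 percentage points.

September: labor force = 1,100.32 + 106.43 = 1,206.75; u = 106.43/1,206.75 = 8.82%.
October: labor force = 1,074.24 + 109.33 = 1,183.57; u = 109.33/1,183.57 = 9.24%.
Change = 9.24% − 8.82% = +0.42 pp.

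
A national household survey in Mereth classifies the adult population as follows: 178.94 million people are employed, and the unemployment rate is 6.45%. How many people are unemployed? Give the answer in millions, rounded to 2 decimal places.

Let U be the number unemployed. The labor force is E + U, and U/(E+U) = 0.0645.
So U = 0.0645 × 178.94 / (1 − 0.0645) = 11.5416 / 0.9355 ≈ 12.34 million.

About 12.34 million are unemployed.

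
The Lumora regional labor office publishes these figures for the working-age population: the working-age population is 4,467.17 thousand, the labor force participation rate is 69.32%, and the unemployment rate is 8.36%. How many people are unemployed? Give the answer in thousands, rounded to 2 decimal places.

Labor force = 0.6932 × 4,467.17 = 3,096.64 thousand.
Unemployed = 0.0836 × 3,096.64 ≈ 258.88 thousand.

About 258.88 thousand are unemployed.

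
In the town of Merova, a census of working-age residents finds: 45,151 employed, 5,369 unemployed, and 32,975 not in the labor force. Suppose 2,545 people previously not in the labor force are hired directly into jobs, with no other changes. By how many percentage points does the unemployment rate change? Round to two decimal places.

Initially, labor force = 45,151 + 5,369 = 50,520, so u = 5,369/50,520 = 10.63%.
After the change, employed and labor force both rise by 2,545; unemployed unchanged → E = 47,696, U = 5,369, labor force = 53,065.
New unemployment rate = 5,369 / 53,065 = 10.12%.
Change = 10.12% − 10.63% = −0.51 percentage points.

The unemployment rate changes by −0.51 percentage points.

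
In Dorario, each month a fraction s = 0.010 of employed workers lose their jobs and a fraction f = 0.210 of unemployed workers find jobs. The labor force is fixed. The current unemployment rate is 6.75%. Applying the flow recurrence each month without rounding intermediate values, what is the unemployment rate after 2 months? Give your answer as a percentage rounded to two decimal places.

Unemployment rate after two months ≈ 5.89%.

With a fixed labor force, u_{t+1} = u_t + s·(1−u_t) − f·u_t = u_t·(1−s−f) + s.
Here 1−s−f = 0.780 and s = 0.010.
u_1 = 0.067500 × 0.780 + 0.010 = 0.062650.
u_2 = 0.062650 × 0.780 + 0.010 = 0.058867.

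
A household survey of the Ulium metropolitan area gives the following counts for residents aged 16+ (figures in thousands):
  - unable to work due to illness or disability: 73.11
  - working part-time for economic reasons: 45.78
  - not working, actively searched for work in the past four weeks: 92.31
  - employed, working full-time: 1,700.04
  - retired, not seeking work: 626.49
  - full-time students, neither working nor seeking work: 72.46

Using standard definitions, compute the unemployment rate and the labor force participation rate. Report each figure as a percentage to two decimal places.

Unemployment rate ≈ 5.02%; labor force participation rate ≈ 70.42%.

Employed = 45.78 + 1,700.04 = 1,745.82 thousand (anyone who worked, including part-time for economic reasons, counts as employed).
Unemployed = 92.31 thousand.
Labor force = 1,745.82 + 92.31 = 1,838.13 thousand.
Not in labor force = 73.11 + 626.49 + 72.46 = 772.06 thousand (those not working and not actively searching are outside the labor force).
Civilian working-age population = 1,838.13 + 772.06 = 2,610.19 thousand.
Unemployment rate = 92.31 / 1,838.13 = 5.02%.
Labor force participation rate = 1,838.13 / 2,610.19 = 70.42%.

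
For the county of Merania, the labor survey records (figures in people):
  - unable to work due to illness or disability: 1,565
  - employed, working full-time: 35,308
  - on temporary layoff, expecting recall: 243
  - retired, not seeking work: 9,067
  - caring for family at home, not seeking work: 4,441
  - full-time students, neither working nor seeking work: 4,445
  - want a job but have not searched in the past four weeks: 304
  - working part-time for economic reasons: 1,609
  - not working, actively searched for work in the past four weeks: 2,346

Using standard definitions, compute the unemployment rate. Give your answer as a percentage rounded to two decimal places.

Employed = 35,308 + 1,609 = 36,917 (anyone who worked, including part-time for economic reasons, counts as employed).
Unemployed = 243 + 2,346 = 2,589 (jobless and actively searching, or on temporary layoff).
Labor force = 36,917 + 2,589 = 39,506.
Unemployment rate = 2,589 / 39,506 = 6.55%.

Unemployment rate ≈ 6.55%.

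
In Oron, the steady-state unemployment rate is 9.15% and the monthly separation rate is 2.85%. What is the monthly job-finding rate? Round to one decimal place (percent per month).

From u* = s/(s+f): f = s·(1−u)/u.
f = 2.85 × (1 − 0.0915) / 0.0915 = 2.5892 / 0.0915 ≈ 28.3% per month.

Job-finding rate ≈ 28.3% per month.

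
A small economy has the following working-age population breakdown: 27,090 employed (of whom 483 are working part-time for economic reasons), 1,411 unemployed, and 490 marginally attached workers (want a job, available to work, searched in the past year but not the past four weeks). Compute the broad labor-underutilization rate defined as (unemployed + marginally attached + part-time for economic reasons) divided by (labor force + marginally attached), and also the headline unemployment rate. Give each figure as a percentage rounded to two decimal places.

Labor force = 27,090 + 1,411 = 28,501.
Numerator = 1,411 + 490 + 483 = 2,384.
Denominator = 28,501 + 490 = 28,991.
Broad rate = 2,384 / 28,991 = 8.22%.
Headline unemployment rate = 1,411 / 28,501 = 4.95%.

Broad underutilization rate ≈ 8.22%; headline unemployment rate ≈ 4.95%.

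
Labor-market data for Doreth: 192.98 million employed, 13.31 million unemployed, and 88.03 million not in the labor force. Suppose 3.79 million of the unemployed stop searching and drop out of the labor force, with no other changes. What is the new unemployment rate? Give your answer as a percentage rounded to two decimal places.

Initially, labor force = 192.98 + 13.31 = 206.29 million, so u = 13.31/206.29 = 6.45%.
After the change, unemployed and labor force both fall by 3.79 → E = 192.98, U = 9.52, labor force = 202.50 million.
New unemployment rate = 9.52 / 202.50 = 4.70%.

New unemployment rate ≈ 4.70%.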